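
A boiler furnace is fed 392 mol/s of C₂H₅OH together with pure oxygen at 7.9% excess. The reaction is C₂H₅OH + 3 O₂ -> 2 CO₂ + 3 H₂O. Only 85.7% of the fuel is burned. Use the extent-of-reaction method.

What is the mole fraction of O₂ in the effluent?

0.131

Stoichiometric O₂ = 3 × 392 = 1176 mol/s; O₂ fed = 1176 × 1.079 = 1269 mol/s.
Fuel reacted = 0.857 × 392 → ξ = 335.9 mol/s.
Outlet (n = n₀ + ν ξ):
  C₂H₅OH: 392 − 1(335.9) = 56.06
  O₂: 1269 − 3(335.9) = 261.1
  CO₂: 0 + 2(335.9) = 671.9
  H₂O: 0 + 3(335.9) = 1008
Total out = 1997 mol/s; y_O₂ = 261.1 / 1997 = 0.1307.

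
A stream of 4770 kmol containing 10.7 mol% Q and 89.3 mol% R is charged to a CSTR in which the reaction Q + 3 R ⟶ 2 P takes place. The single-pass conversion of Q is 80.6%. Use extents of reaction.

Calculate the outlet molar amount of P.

823 kmol

Q reacted = 0.806 × 510.4 = 411.4 kmol; ν_Q = −1, so ξ = 411.4/1 = 411.4 kmol.
Outlet amounts (n = n₀ + ν ξ):
  Q: 510.4 − 1(411.4) = 99.02
  R: 4260 − 3(411.4) = 3025
  P: 0 + 2(411.4) = 822.7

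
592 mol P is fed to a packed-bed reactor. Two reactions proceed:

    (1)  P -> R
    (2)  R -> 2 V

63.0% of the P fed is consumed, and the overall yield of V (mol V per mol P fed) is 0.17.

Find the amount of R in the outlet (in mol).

323 mol

Conversion of P: P consumed = 1ξ₁ = 0.63 × 592 → ξ₁ = 373 mol.
Yield of V: 2ξ₂ / 592 = 0.17 → ξ₂ = 50.32 mol.
Outlet amounts (n = n₀ + Σ ν·ξ):
  P: 592 − 1(373) = 219
  R: 0 + 1(373) − 1(50.32) = 322.6
  V: 0 + 2(50.32) = 100.6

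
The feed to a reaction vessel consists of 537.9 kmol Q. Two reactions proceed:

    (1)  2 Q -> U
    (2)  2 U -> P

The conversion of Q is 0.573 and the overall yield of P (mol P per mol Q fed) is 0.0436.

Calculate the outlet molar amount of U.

107 kmol

Conversion of Q: Q consumed = 2ξ₁ = 0.573 × 537.9 → ξ₁ = 154.1 kmol.
Yield of P: 1ξ₂ / 537.9 = 0.0436 → ξ₂ = 23.45 kmol.
Outlet amounts (n = n₀ + Σ ν·ξ):
  Q: 537.9 − 2(154.1) = 229.7
  U: 0 + 1(154.1) − 2(23.45) = 107.2
  P: 0 + 1(23.45) = 23.45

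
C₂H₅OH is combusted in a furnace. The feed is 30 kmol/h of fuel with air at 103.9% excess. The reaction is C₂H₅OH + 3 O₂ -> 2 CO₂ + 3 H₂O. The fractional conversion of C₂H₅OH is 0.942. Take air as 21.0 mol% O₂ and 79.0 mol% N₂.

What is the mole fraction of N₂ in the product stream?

0.741

Stoichiometric O₂ = 3 × 30 = 90 kmol/h; O₂ fed = 90 × 2.039 = 183.5 kmol/h.
N₂ fed = 183.5 × 79/21 = 690.3 kmol/h.
Fuel reacted = 0.942 × 30 → ξ = 28.26 kmol/h.
Outlet (n = n₀ + ν ξ):
  C₂H₅OH: 30 − 1(28.26) = 1.74
  O₂: 183.5 − 3(28.26) = 98.73
  N₂: 690.3 (inert)
  CO₂: 0 + 2(28.26) = 56.52
  H₂O: 0 + 3(28.26) = 84.78
Total out = 932.1 kmol/h; y_N₂ = 690.3 / 932.1 = 0.7406.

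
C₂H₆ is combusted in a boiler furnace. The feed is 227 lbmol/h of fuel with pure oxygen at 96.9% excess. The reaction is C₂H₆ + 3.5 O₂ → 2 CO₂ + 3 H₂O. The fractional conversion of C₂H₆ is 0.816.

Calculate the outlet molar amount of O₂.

916 lbmol/h

Stoichiometric O₂ = 3.5 × 227 = 794.5 lbmol/h; O₂ fed = 794.5 × 1.969 = 1564 lbmol/h.
Fuel reacted = 0.816 × 227 → ξ = 185.2 lbmol/h.
Outlet (n = n₀ + ν ξ):
  C₂H₆: 227 − 1(185.2) = 41.77
  O₂: 1564 − 3.5(185.2) = 916.1
  CO₂: 0 + 2(185.2) = 370.5
  H₂O: 0 + 3(185.2) = 555.7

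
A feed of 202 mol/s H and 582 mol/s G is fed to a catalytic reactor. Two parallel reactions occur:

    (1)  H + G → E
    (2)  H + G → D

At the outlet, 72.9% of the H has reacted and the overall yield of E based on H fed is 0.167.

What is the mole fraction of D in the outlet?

0.178

Yield of E: 1ξ₁ / 202 = 0.167 → ξ₁ = 33.73 mol/s.
Conversion of H: 1ξ₁ + 1ξ₂ = 0.729 × 202 = 147.3 → ξ₂ = 113.5 mol/s.
Outlet amounts (n = n₀ + Σ ν·ξ):
  H: 202 − 1(33.73) − 1(113.5) = 54.74
  G: 582 − 1(33.73) − 1(113.5) = 434.7
  E: 0 + 1(33.73) = 33.73
  D: 0 + 1(113.5) = 113.5
Total out = 636.7 mol/s; y_D = 113.5 / 636.7 = 0.1783.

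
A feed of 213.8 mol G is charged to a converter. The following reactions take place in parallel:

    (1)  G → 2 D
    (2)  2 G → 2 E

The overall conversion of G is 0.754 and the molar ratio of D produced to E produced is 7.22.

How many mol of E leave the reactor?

35 mol

Conversion of G: G consumed = 0.754 × 213.8 = 161.2 mol = 1ξ₁ + 2ξ₂.
Selectivity: 2ξ₁ / (2ξ₂) = 7.22 → ξ₁ = 7.22 ξ₂.
Substitute: (1·7.22 + 2) ξ₂ = 161.2 → ξ₂ = 17.48 mol, ξ₁ = 126.2 mol.
Outlet amounts (n = n₀ + Σ ν·ξ):
  G: 213.8 − 1(126.2) − 2(17.48) = 52.59
  D: 0 + 2(126.2) = 252.5
  E: 0 + 2(17.48) = 34.97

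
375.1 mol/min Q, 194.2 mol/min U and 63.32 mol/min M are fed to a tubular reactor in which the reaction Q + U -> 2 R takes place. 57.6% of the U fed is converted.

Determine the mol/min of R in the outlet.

224 mol/min

U reacted = 0.576 × 194.2 = 111.9 mol/min; ν_U = −1, so ξ = 111.9/1 = 111.9 mol/min.
Outlet amounts (n = n₀ + ν ξ):
  Q: 375.1 − 1(111.9) = 263.2
  U: 194.2 − 1(111.9) = 82.34
  R: 0 + 2(111.9) = 223.7
  M: 63.32 (inert)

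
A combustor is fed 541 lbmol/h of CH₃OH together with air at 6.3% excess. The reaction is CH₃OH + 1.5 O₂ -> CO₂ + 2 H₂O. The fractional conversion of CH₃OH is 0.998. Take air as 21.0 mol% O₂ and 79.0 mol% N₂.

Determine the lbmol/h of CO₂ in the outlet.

540 lbmol/h

Stoichiometric O₂ = 1.5 × 541 = 811.5 lbmol/h; O₂ fed = 811.5 × 1.063 = 862.6 lbmol/h.
N₂ fed = 862.6 × 79/21 = 3245 lbmol/h.
Fuel reacted = 0.998 × 541 → ξ = 539.9 lbmol/h.
Outlet (n = n₀ + ν ξ):
  CH₃OH: 541 − 1(539.9) = 1.082
  O₂: 862.6 − 1.5(539.9) = 52.75
  N₂: 3245 (inert)
  CO₂: 0 + 1(539.9) = 539.9
  H₂O: 0 + 2(539.9) = 1080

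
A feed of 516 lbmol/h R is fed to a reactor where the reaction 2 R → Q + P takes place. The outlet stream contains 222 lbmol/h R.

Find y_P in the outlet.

0.285

For R: n = n₀ − 2ξ → 222 = 516 − 2ξ, giving ξ = 147 lbmol/h.
Outlet amounts (n = n₀ + ν ξ):
  R: 516 − 2(147) = 222
  Q: 0 + 1(147) = 147
  P: 0 + 1(147) = 147
Total out = 516 lbmol/h; y_P = 147 / 516 = 0.2849.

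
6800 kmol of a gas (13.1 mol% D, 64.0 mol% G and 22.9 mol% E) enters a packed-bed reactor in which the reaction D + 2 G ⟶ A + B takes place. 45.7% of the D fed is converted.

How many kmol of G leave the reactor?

D reacted = 0.457 × 890.8 = 407.1 kmol; ν_D = −1, so ξ = 407.1/1 = 407.1 kmol.
Outlet amounts (n = n₀ + ν ξ):
  D: 890.8 − 1(407.1) = 483.7
  G: 4352 − 2(407.1) = 3538
  A: 0 + 1(407.1) = 407.1
  B: 0 + 1(407.1) = 407.1
  E: 1557 (inert)

3540 kmol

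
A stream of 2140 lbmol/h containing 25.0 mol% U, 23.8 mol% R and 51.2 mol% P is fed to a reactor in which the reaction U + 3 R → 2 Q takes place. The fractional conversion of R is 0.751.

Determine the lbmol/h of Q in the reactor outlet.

R reacted = 0.751 × 509.3 = 382.5 lbmol/h; ν_R = −3, so ξ = 382.5/3 = 127.5 lbmol/h.
Outlet amounts (n = n₀ + ν ξ):
  U: 535 − 1(127.5) = 407.5
  R: 509.3 − 3(127.5) = 126.8
  Q: 0 + 2(127.5) = 255
  P: 1096 (inert)

255 lbmol/h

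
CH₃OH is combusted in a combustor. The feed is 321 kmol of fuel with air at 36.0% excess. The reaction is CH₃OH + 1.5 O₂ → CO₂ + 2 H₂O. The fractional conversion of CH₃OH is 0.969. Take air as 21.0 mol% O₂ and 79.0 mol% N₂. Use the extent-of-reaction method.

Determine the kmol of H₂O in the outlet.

622 kmol

Stoichiometric O₂ = 1.5 × 321 = 481.5 kmol; O₂ fed = 481.5 × 1.360 = 654.8 kmol.
N₂ fed = 654.8 × 79/21 = 2463 kmol.
Fuel reacted = 0.969 × 321 → ξ = 311 kmol.
Outlet (n = n₀ + ν ξ):
  CH₃OH: 321 − 1(311) = 9.951
  O₂: 654.8 − 1.5(311) = 188.3
  N₂: 2463 (inert)
  CO₂: 0 + 1(311) = 311
  H₂O: 0 + 2(311) = 622.1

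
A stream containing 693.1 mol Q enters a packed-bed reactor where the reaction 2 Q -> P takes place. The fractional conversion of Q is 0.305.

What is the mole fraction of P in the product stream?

0.18

Q reacted = 0.305 × 693.1 = 211.4 mol; ν_Q = −2, so ξ = 211.4/2 = 105.7 mol.
Outlet amounts (n = n₀ + ν ξ):
  Q: 693.1 − 2(105.7) = 481.7
  P: 0 + 1(105.7) = 105.7
Total out = 587.4 mol; y_P = 105.7 / 587.4 = 0.1799.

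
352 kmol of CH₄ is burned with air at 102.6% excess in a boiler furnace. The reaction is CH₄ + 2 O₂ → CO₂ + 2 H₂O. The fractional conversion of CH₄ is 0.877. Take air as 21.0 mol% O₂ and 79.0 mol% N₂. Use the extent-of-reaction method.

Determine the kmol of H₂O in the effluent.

Stoichiometric O₂ = 2 × 352 = 704 kmol; O₂ fed = 704 × 2.026 = 1426 kmol.
N₂ fed = 1426 × 79/21 = 5366 kmol.
Fuel reacted = 0.877 × 352 → ξ = 308.7 kmol.
Outlet (n = n₀ + ν ξ):
  CH₄: 352 − 1(308.7) = 43.3
  O₂: 1426 − 2(308.7) = 808.9
  N₂: 5366 (inert)
  CO₂: 0 + 1(308.7) = 308.7
  H₂O: 0 + 2(308.7) = 617.4

617 kmol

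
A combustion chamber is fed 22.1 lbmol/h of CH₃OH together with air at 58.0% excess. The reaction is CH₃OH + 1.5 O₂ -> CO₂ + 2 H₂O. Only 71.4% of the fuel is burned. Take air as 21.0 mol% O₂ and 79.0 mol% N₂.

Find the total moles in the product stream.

Stoichiometric O₂ = 1.5 × 22.1 = 33.15 lbmol/h; O₂ fed = 33.15 × 1.580 = 52.38 lbmol/h.
N₂ fed = 52.38 × 79/21 = 197 lbmol/h.
Fuel reacted = 0.714 × 22.1 → ξ = 15.78 lbmol/h.
Outlet (n = n₀ + ν ξ):
  CH₃OH: 22.1 − 1(15.78) = 6.321
  O₂: 52.38 − 1.5(15.78) = 28.71
  N₂: 197 (inert)
  CO₂: 0 + 1(15.78) = 15.78
  H₂O: 0 + 2(15.78) = 31.56
Total out = 6.321 + 28.71 + 197 + 15.78 + 31.56 = 279.4 lbmol/h.

279 lbmol/h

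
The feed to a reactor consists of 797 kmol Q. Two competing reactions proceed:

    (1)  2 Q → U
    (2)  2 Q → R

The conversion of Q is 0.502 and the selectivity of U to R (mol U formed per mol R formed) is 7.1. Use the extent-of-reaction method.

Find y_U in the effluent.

0.294

Conversion of Q: Q consumed = 0.502 × 797 = 400.1 kmol = 2ξ₁ + 2ξ₂.
Selectivity: 1ξ₁ / (1ξ₂) = 7.1 → ξ₁ = 7.1 ξ₂.
Substitute: (2·7.1 + 2) ξ₂ = 400.1 → ξ₂ = 24.7 kmol, ξ₁ = 175.3 kmol.
Outlet amounts (n = n₀ + Σ ν·ξ):
  Q: 797 − 2(175.3) − 2(24.7) = 396.9
  U: 0 + 1(175.3) = 175.3
  R: 0 + 1(24.7) = 24.7
Total out = 597 kmol; y_U = 175.3 / 597 = 0.2937.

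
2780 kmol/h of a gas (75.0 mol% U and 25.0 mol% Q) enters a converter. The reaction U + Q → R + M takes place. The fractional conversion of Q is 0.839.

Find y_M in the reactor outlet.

0.21

Q reacted = 0.839 × 695 = 583.1 kmol/h; ν_Q = −1, so ξ = 583.1/1 = 583.1 kmol/h.
Outlet amounts (n = n₀ + ν ξ):
  U: 2085 − 1(583.1) = 1502
  Q: 695 − 1(583.1) = 111.9
  R: 0 + 1(583.1) = 583.1
  M: 0 + 1(583.1) = 583.1
Total out = 2780 kmol/h; y_M = 583.1 / 2780 = 0.2098.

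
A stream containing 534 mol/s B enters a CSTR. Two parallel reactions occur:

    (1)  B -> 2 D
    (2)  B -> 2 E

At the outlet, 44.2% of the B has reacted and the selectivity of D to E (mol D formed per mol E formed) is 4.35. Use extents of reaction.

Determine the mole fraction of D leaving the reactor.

Conversion of B: B consumed = 0.442 × 534 = 236 mol/s = 1ξ₁ + 1ξ₂.
Selectivity: 2ξ₁ / (2ξ₂) = 4.35 → ξ₁ = 4.35 ξ₂.
Substitute: (1·4.35 + 1) ξ₂ = 236 → ξ₂ = 44.12 mol/s, ξ₁ = 191.9 mol/s.
Outlet amounts (n = n₀ + Σ ν·ξ):
  B: 534 − 1(191.9) − 1(44.12) = 298
  D: 0 + 2(191.9) = 383.8
  E: 0 + 2(44.12) = 88.23
Total out = 770 mol/s; y_D = 383.8 / 770 = 0.4985.

0.498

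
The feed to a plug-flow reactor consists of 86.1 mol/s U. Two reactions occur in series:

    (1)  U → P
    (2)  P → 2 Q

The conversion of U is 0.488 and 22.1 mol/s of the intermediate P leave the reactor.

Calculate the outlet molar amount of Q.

Conversion of U: U consumed = 1ξ₁ = 0.488 × 86.1 → ξ₁ = 42.02 mol/s.
P balance: n_P = 0 + 1ξ₁ − 1ξ₂ = 22.1 → ξ₂ = (1·42.02 − 22.1)/1 = 19.92 mol/s.
Outlet amounts (n = n₀ + Σ ν·ξ):
  U: 86.1 − 1(42.02) = 44.08
  P: 0 + 1(42.02) − 1(19.92) = 22.1
  Q: 0 + 2(19.92) = 39.83

39.8 mol/s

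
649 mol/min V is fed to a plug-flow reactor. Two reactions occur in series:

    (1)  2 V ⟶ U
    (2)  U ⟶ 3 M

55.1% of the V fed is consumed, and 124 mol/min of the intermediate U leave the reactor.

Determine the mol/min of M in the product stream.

164 mol/min

Conversion of V: V consumed = 2ξ₁ = 0.551 × 649 → ξ₁ = 178.8 mol/min.
U balance: n_U = 0 + 1ξ₁ − 1ξ₂ = 124 → ξ₂ = (1·178.8 − 124)/1 = 54.8 mol/min.
Outlet amounts (n = n₀ + Σ ν·ξ):
  V: 649 − 2(178.8) = 291.4
  U: 0 + 1(178.8) − 1(54.8) = 124
  M: 0 + 3(54.8) = 164.4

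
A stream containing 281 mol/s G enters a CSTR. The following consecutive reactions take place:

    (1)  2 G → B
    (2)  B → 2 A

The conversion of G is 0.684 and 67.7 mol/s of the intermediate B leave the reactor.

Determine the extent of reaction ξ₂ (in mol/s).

ξ₂ = 28.4 mol/s

Conversion of G: G consumed = 2ξ₁ = 0.684 × 281 → ξ₁ = 96.1 mol/s.
B balance: n_B = 0 + 1ξ₁ − 1ξ₂ = 67.7 → ξ₂ = (1·96.1 − 67.7)/1 = 28.4 mol/s.
Outlet amounts (n = n₀ + Σ ν·ξ):
  G: 281 − 2(96.1) = 88.8
  B: 0 + 1(96.1) − 1(28.4) = 67.7
  A: 0 + 2(28.4) = 56.8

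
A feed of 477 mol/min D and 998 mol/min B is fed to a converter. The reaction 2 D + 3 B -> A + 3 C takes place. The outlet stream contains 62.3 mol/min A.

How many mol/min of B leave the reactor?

For A: n = n₀ + 1ξ → 62.3 = 0 + 1ξ, giving ξ = 62.3 mol/min.
Outlet amounts (n = n₀ + ν ξ):
  D: 477 − 2(62.3) = 352.4
  B: 998 − 3(62.3) = 811.1
  A: 0 + 1(62.3) = 62.3
  C: 0 + 3(62.3) = 186.9

811 mol/min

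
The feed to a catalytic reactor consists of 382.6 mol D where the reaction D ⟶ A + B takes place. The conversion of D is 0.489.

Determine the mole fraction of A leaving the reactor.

D reacted = 0.489 × 382.6 = 187.1 mol; ν_D = −1, so ξ = 187.1/1 = 187.1 mol.
Outlet amounts (n = n₀ + ν ξ):
  D: 382.6 − 1(187.1) = 195.5
  A: 0 + 1(187.1) = 187.1
  B: 0 + 1(187.1) = 187.1
Total out = 569.7 mol; y_A = 187.1 / 569.7 = 0.3284.

0.328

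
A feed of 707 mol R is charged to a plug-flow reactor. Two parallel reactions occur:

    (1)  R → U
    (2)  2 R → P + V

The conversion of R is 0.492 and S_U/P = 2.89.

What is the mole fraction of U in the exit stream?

0.291

Conversion of R: R consumed = 0.492 × 707 = 347.8 mol = 1ξ₁ + 2ξ₂.
Selectivity: 1ξ₁ / (1ξ₂) = 2.89 → ξ₁ = 2.89 ξ₂.
Substitute: (1·2.89 + 2) ξ₂ = 347.8 → ξ₂ = 71.13 mol, ξ₁ = 205.6 mol.
Outlet amounts (n = n₀ + Σ ν·ξ):
  R: 707 − 1(205.6) − 2(71.13) = 359.2
  U: 0 + 1(205.6) = 205.6
  P: 0 + 1(71.13) = 71.13
  V: 0 + 1(71.13) = 71.13
Total out = 707 mol; y_U = 205.6 / 707 = 0.2908.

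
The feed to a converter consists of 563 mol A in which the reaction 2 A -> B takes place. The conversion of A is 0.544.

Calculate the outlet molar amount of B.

153 mol

A reacted = 0.544 × 563 = 306.3 mol; ν_A = −2, so ξ = 306.3/2 = 153.1 mol.
Outlet amounts (n = n₀ + ν ξ):
  A: 563 − 2(153.1) = 256.7
  B: 0 + 1(153.1) = 153.1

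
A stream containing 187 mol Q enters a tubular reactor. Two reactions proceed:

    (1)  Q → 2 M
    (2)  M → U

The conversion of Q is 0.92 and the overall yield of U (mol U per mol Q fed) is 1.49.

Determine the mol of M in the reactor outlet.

Conversion of Q: Q consumed = 1ξ₁ = 0.92 × 187 → ξ₁ = 172 mol.
Yield of U: 1ξ₂ / 187 = 1.49 → ξ₂ = 278.6 mol.
Outlet amounts (n = n₀ + Σ ν·ξ):
  Q: 187 − 1(172) = 14.96
  M: 0 + 2(172) − 1(278.6) = 65.45
  U: 0 + 1(278.6) = 278.6

65.5 mol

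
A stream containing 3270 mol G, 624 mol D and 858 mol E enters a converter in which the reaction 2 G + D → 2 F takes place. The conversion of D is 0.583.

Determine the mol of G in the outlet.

2540 mol

D reacted = 0.583 × 624 = 363.8 mol; ν_D = −1, so ξ = 363.8/1 = 363.8 mol.
Outlet amounts (n = n₀ + ν ξ):
  G: 3270 − 2(363.8) = 2542
  D: 624 − 1(363.8) = 260.2
  F: 0 + 2(363.8) = 727.6
  E: 858 (inert)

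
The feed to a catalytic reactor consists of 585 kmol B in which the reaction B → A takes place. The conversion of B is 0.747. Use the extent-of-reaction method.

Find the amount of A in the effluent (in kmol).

B reacted = 0.747 × 585 = 437 kmol; ν_B = −1, so ξ = 437/1 = 437 kmol.
Outlet amounts (n = n₀ + ν ξ):
  B: 585 − 1(437) = 148
  A: 0 + 1(437) = 437

437 kmol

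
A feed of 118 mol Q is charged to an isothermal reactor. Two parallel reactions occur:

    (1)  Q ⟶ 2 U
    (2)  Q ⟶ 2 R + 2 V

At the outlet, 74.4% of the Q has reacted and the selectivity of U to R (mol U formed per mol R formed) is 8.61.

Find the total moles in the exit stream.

224 mol

Conversion of Q: Q consumed = 0.744 × 118 = 87.79 mol = 1ξ₁ + 1ξ₂.
Selectivity: 2ξ₁ / (2ξ₂) = 8.61 → ξ₁ = 8.61 ξ₂.
Substitute: (1·8.61 + 1) ξ₂ = 87.79 → ξ₂ = 9.135 mol, ξ₁ = 78.66 mol.
Outlet amounts (n = n₀ + Σ ν·ξ):
  Q: 118 − 1(78.66) − 1(9.135) = 30.21
  U: 0 + 2(78.66) = 157.3
  R: 0 + 2(9.135) = 18.27
  V: 0 + 2(9.135) = 18.27
Total out = 30.21 + 157.3 + 18.27 + 18.27 = 224.1 mol.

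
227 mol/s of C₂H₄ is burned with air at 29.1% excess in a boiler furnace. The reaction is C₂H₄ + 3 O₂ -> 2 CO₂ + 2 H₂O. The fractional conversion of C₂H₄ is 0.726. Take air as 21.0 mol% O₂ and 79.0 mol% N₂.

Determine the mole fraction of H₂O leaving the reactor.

Stoichiometric O₂ = 3 × 227 = 681 mol/s; O₂ fed = 681 × 1.291 = 879.2 mol/s.
N₂ fed = 879.2 × 79/21 = 3307 mol/s.
Fuel reacted = 0.726 × 227 → ξ = 164.8 mol/s.
Outlet (n = n₀ + ν ξ):
  C₂H₄: 227 − 1(164.8) = 62.2
  O₂: 879.2 − 3(164.8) = 384.8
  N₂: 3307 (inert)
  CO₂: 0 + 2(164.8) = 329.6
  H₂O: 0 + 2(164.8) = 329.6
Total out = 4414 mol/s; y_H₂O = 329.6 / 4414 = 0.07468.

0.0747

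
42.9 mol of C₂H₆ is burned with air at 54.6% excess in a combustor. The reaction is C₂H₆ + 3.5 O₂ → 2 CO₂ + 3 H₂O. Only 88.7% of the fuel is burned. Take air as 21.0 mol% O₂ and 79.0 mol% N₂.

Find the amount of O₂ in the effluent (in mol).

Stoichiometric O₂ = 3.5 × 42.9 = 150.2 mol; O₂ fed = 150.2 × 1.546 = 232.1 mol.
N₂ fed = 232.1 × 79/21 = 873.3 mol.
Fuel reacted = 0.887 × 42.9 → ξ = 38.05 mol.
Outlet (n = n₀ + ν ξ):
  C₂H₆: 42.9 − 1(38.05) = 4.848
  O₂: 232.1 − 3.5(38.05) = 98.95
  N₂: 873.3 (inert)
  CO₂: 0 + 2(38.05) = 76.1
  H₂O: 0 + 3(38.05) = 114.2

98.9 mol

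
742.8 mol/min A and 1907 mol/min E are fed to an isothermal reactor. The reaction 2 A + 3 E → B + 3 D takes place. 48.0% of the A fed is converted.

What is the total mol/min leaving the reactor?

2470 mol/min

A reacted = 0.48 × 742.8 = 356.5 mol/min; ν_A = −2, so ξ = 356.5/2 = 178.3 mol/min.
Outlet amounts (n = n₀ + ν ξ):
  A: 742.8 − 2(178.3) = 386.3
  E: 1907 − 3(178.3) = 1372
  B: 0 + 1(178.3) = 178.3
  D: 0 + 3(178.3) = 534.8
Total out = 386.3 + 1372 + 178.3 + 534.8 = 2472 mol/min.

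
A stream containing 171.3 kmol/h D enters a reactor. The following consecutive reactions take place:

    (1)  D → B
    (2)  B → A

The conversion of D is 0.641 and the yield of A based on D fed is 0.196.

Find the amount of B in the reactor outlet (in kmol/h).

Conversion of D: D consumed = 1ξ₁ = 0.641 × 171.3 → ξ₁ = 109.8 kmol/h.
Yield of A: 1ξ₂ / 171.3 = 0.196 → ξ₂ = 33.57 kmol/h.
Outlet amounts (n = n₀ + Σ ν·ξ):
  D: 171.3 − 1(109.8) = 61.5
  B: 0 + 1(109.8) − 1(33.57) = 76.23
  A: 0 + 1(33.57) = 33.57

76.2 kmol/h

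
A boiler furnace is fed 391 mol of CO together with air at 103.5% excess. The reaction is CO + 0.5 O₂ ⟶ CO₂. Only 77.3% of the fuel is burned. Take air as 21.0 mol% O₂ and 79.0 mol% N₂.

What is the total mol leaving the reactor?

2130 mol

Stoichiometric O₂ = 0.5 × 391 = 195.5 mol; O₂ fed = 195.5 × 2.035 = 397.8 mol.
N₂ fed = 397.8 × 79/21 = 1497 mol.
Fuel reacted = 0.773 × 391 → ξ = 302.2 mol.
Outlet (n = n₀ + ν ξ):
  CO: 391 − 1(302.2) = 88.76
  O₂: 397.8 − 0.5(302.2) = 246.7
  N₂: 1497 (inert)
  CO₂: 0 + 1(302.2) = 302.2
Total out = 88.76 + 246.7 + 1497 + 302.2 = 2134 mol.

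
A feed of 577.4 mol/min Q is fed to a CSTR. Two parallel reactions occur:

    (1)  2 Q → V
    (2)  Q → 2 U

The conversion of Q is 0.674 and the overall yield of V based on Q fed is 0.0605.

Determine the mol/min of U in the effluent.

Yield of V: 1ξ₁ / 577.4 = 0.0605 → ξ₁ = 34.93 mol/min.
Conversion of Q: 2ξ₁ + 1ξ₂ = 0.674 × 577.4 = 389.2 → ξ₂ = 319.3 mol/min.
Outlet amounts (n = n₀ + Σ ν·ξ):
  Q: 577.4 − 2(34.93) − 1(319.3) = 188.2
  V: 0 + 1(34.93) = 34.93
  U: 0 + 2(319.3) = 638.6

639 mol/min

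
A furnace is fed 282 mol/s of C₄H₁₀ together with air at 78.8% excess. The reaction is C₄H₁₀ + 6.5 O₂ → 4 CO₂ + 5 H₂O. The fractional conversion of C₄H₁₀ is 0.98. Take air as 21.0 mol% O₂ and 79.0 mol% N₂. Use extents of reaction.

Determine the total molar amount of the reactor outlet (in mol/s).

Stoichiometric O₂ = 6.5 × 282 = 1833 mol/s; O₂ fed = 1833 × 1.788 = 3277 mol/s.
N₂ fed = 3277 × 79/21 = 12330 mol/s.
Fuel reacted = 0.98 × 282 → ξ = 276.4 mol/s.
Outlet (n = n₀ + ν ξ):
  C₄H₁₀: 282 − 1(276.4) = 5.64
  O₂: 3277 − 6.5(276.4) = 1481
  N₂: 12330 (inert)
  CO₂: 0 + 4(276.4) = 1105
  H₂O: 0 + 5(276.4) = 1382
Total out = 5.64 + 1481 + 12330 + 1105 + 1382 = 16300 mol/s.

16300 mol/s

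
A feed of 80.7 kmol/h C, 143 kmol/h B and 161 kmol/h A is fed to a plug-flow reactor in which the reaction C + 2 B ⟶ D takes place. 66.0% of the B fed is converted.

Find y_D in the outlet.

0.163

B reacted = 0.66 × 143 = 94.38 kmol/h; ν_B = −2, so ξ = 94.38/2 = 47.19 kmol/h.
Outlet amounts (n = n₀ + ν ξ):
  C: 80.7 − 1(47.19) = 33.51
  B: 143 − 2(47.19) = 48.62
  D: 0 + 1(47.19) = 47.19
  A: 161 (inert)
Total out = 290.3 kmol/h; y_D = 47.19 / 290.3 = 0.1625.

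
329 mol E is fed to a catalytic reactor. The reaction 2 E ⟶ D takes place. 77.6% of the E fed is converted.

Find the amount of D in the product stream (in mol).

128 mol

E reacted = 0.776 × 329 = 255.3 mol; ν_E = −2, so ξ = 255.3/2 = 127.7 mol.
Outlet amounts (n = n₀ + ν ξ):
  E: 329 − 2(127.7) = 73.7
  D: 0 + 1(127.7) = 127.7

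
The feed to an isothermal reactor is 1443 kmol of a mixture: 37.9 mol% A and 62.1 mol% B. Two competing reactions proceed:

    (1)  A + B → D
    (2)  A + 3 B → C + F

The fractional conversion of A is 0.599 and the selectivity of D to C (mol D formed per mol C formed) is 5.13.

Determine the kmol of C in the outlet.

Conversion of A: A consumed = 0.599 × 546.9 = 327.6 kmol = 1ξ₁ + 1ξ₂.
Selectivity: 1ξ₁ / (1ξ₂) = 5.13 → ξ₁ = 5.13 ξ₂.
Substitute: (1·5.13 + 1) ξ₂ = 327.6 → ξ₂ = 53.44 kmol, ξ₁ = 274.2 kmol.
Outlet amounts (n = n₀ + Σ ν·ξ):
  A: 546.9 − 1(274.2) − 1(53.44) = 219.3
  B: 896.1 − 1(274.2) − 3(53.44) = 461.6
  D: 0 + 1(274.2) = 274.2
  C: 0 + 1(53.44) = 53.44
  F: 0 + 1(53.44) = 53.44

53.4 kmol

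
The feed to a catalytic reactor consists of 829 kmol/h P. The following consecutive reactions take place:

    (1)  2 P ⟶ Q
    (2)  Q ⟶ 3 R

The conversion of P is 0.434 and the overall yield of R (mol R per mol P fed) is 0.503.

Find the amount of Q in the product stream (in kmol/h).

Conversion of P: P consumed = 2ξ₁ = 0.434 × 829 → ξ₁ = 179.9 kmol/h.
Yield of R: 3ξ₂ / 829 = 0.503 → ξ₂ = 139 kmol/h.
Outlet amounts (n = n₀ + Σ ν·ξ):
  P: 829 − 2(179.9) = 469.2
  Q: 0 + 1(179.9) − 1(139) = 40.9
  R: 0 + 3(139) = 417

40.9 kmol/h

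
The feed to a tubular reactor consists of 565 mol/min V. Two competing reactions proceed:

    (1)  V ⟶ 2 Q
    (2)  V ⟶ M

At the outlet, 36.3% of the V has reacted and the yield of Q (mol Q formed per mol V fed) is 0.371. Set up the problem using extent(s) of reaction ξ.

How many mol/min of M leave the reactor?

100 mol/min

Yield of Q: 2ξ₁ / 565 = 0.371 → ξ₁ = 104.8 mol/min.
Conversion of V: 1ξ₁ + 1ξ₂ = 0.363 × 565 = 205.1 → ξ₂ = 100.3 mol/min.
Outlet amounts (n = n₀ + Σ ν·ξ):
  V: 565 − 1(104.8) − 1(100.3) = 359.9
  Q: 0 + 2(104.8) = 209.6
  M: 0 + 1(100.3) = 100.3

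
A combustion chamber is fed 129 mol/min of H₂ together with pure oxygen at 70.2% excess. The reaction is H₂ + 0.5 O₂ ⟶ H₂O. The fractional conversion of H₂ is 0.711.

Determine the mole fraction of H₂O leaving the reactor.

0.475

Stoichiometric O₂ = 0.5 × 129 = 64.5 mol/min; O₂ fed = 64.5 × 1.702 = 109.8 mol/min.
Fuel reacted = 0.711 × 129 → ξ = 91.72 mol/min.
Outlet (n = n₀ + ν ξ):
  H₂: 129 − 1(91.72) = 37.28
  O₂: 109.8 − 0.5(91.72) = 63.92
  H₂O: 0 + 1(91.72) = 91.72
Total out = 192.9 mol/min; y_H₂O = 91.72 / 192.9 = 0.4754.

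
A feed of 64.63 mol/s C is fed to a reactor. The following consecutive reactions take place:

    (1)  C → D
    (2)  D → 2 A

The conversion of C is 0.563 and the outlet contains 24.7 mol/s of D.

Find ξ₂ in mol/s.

Conversion of C: C consumed = 1ξ₁ = 0.563 × 64.63 → ξ₁ = 36.39 mol/s.
D balance: n_D = 0 + 1ξ₁ − 1ξ₂ = 24.7 → ξ₂ = (1·36.39 − 24.7)/1 = 11.69 mol/s.
Outlet amounts (n = n₀ + Σ ν·ξ):
  C: 64.63 − 1(36.39) = 28.24
  D: 0 + 1(36.39) − 1(11.69) = 24.7
  A: 0 + 2(11.69) = 23.37

ξ₂ = 11.7 mol/s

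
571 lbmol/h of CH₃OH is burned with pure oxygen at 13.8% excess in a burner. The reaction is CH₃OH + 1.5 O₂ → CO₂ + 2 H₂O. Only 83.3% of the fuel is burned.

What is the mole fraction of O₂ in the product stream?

0.146

Stoichiometric O₂ = 1.5 × 571 = 856.5 lbmol/h; O₂ fed = 856.5 × 1.138 = 974.7 lbmol/h.
Fuel reacted = 0.833 × 571 → ξ = 475.6 lbmol/h.
Outlet (n = n₀ + ν ξ):
  CH₃OH: 571 − 1(475.6) = 95.36
  O₂: 974.7 − 1.5(475.6) = 261.2
  CO₂: 0 + 1(475.6) = 475.6
  H₂O: 0 + 2(475.6) = 951.3
Total out = 1784 lbmol/h; y_O₂ = 261.2 / 1784 = 0.1465.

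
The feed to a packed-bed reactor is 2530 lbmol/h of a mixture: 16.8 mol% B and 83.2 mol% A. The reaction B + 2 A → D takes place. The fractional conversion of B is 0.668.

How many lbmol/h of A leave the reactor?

B reacted = 0.668 × 425 = 283.9 lbmol/h; ν_B = −1, so ξ = 283.9/1 = 283.9 lbmol/h.
Outlet amounts (n = n₀ + ν ξ):
  B: 425 − 1(283.9) = 141.1
  A: 2105 − 2(283.9) = 1537
  D: 0 + 1(283.9) = 283.9

1540 lbmol/h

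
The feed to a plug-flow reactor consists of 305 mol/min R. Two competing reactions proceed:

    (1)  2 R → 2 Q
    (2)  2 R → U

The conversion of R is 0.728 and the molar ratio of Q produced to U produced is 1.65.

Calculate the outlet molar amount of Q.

Conversion of R: R consumed = 0.728 × 305 = 222 mol/min = 2ξ₁ + 2ξ₂.
Selectivity: 2ξ₁ / (1ξ₂) = 1.65 → ξ₁ = 0.825 ξ₂.
Substitute: (2·0.825 + 2) ξ₂ = 222 → ξ₂ = 60.83 mol/min, ξ₁ = 50.19 mol/min.
Outlet amounts (n = n₀ + Σ ν·ξ):
  R: 305 − 2(50.19) − 2(60.83) = 82.96
  Q: 0 + 2(50.19) = 100.4
  U: 0 + 1(60.83) = 60.83

100 mol/min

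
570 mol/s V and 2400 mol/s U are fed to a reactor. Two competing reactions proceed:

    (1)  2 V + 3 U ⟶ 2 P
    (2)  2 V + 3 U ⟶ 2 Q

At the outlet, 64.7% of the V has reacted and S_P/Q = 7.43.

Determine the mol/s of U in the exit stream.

1850 mol/s

Conversion of V: V consumed = 0.647 × 570 = 368.8 mol/s = 2ξ₁ + 2ξ₂.
Selectivity: 2ξ₁ / (2ξ₂) = 7.43 → ξ₁ = 7.43 ξ₂.
Substitute: (2·7.43 + 2) ξ₂ = 368.8 → ξ₂ = 21.87 mol/s, ξ₁ = 162.5 mol/s.
Outlet amounts (n = n₀ + Σ ν·ξ):
  V: 570 − 2(162.5) − 2(21.87) = 201.2
  U: 2400 − 3(162.5) − 3(21.87) = 1847
  P: 0 + 2(162.5) = 325
  Q: 0 + 2(21.87) = 43.75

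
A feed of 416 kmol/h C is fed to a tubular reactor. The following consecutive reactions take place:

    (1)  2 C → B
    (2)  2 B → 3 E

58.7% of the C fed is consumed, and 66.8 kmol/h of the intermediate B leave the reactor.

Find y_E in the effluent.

0.258

Conversion of C: C consumed = 2ξ₁ = 0.587 × 416 → ξ₁ = 122.1 kmol/h.
B balance: n_B = 0 + 1ξ₁ − 2ξ₂ = 66.8 → ξ₂ = (1·122.1 − 66.8)/2 = 27.65 kmol/h.
Outlet amounts (n = n₀ + Σ ν·ξ):
  C: 416 − 2(122.1) = 171.8
  B: 0 + 1(122.1) − 2(27.65) = 66.8
  E: 0 + 3(27.65) = 82.94
Total out = 321.6 kmol/h; y_E = 82.94 / 321.6 = 0.2579.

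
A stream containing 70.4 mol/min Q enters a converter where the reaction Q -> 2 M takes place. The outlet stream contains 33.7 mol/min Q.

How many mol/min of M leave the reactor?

73.4 mol/min

For Q: n = n₀ − 1ξ → 33.7 = 70.4 − 1ξ, giving ξ = 36.7 mol/min.
Outlet amounts (n = n₀ + ν ξ):
  Q: 70.4 − 1(36.7) = 33.7
  M: 0 + 2(36.7) = 73.4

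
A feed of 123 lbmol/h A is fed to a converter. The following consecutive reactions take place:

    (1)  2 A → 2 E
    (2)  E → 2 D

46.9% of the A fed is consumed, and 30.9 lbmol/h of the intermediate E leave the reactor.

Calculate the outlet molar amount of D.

Conversion of A: A consumed = 2ξ₁ = 0.469 × 123 → ξ₁ = 28.84 lbmol/h.
E balance: n_E = 0 + 2ξ₁ − 1ξ₂ = 30.9 → ξ₂ = (2·28.84 − 30.9)/1 = 26.79 lbmol/h.
Outlet amounts (n = n₀ + Σ ν·ξ):
  A: 123 − 2(28.84) = 65.31
  E: 0 + 2(28.84) − 1(26.79) = 30.9
  D: 0 + 2(26.79) = 53.57

53.6 lbmol/h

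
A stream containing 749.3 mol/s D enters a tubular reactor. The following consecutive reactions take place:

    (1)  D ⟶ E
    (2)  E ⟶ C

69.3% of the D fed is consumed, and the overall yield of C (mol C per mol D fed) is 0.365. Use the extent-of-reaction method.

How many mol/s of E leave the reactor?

Conversion of D: D consumed = 1ξ₁ = 0.693 × 749.3 → ξ₁ = 519.3 mol/s.
Yield of C: 1ξ₂ / 749.3 = 0.365 → ξ₂ = 273.5 mol/s.
Outlet amounts (n = n₀ + Σ ν·ξ):
  D: 749.3 − 1(519.3) = 230
  E: 0 + 1(519.3) − 1(273.5) = 245.8
  C: 0 + 1(273.5) = 273.5

246 mol/s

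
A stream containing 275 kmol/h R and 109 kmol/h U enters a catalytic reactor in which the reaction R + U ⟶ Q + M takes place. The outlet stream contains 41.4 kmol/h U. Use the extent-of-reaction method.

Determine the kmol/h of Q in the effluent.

For U: n = n₀ − 1ξ → 41.4 = 109 − 1ξ, giving ξ = 67.6 kmol/h.
Outlet amounts (n = n₀ + ν ξ):
  R: 275 − 1(67.6) = 207.4
  U: 109 − 1(67.6) = 41.4
  Q: 0 + 1(67.6) = 67.6
  M: 0 + 1(67.6) = 67.6

67.6 kmol/h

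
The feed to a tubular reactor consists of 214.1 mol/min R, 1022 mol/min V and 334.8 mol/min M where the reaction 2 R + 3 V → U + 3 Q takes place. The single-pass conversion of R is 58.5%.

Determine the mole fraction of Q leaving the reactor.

0.125

R reacted = 0.585 × 214.1 = 125.2 mol/min; ν_R = −2, so ξ = 125.2/2 = 62.62 mol/min.
Outlet amounts (n = n₀ + ν ξ):
  R: 214.1 − 2(62.62) = 88.85
  V: 1022 − 3(62.62) = 834.1
  U: 0 + 1(62.62) = 62.62
  Q: 0 + 3(62.62) = 187.9
  M: 334.8 (inert)
Total out = 1508 mol/min; y_Q = 187.9 / 1508 = 0.1246.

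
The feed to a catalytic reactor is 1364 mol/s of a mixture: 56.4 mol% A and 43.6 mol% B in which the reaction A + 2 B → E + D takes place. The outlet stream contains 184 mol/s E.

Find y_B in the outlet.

0.192

For E: n = n₀ + 1ξ → 184 = 0 + 1ξ, giving ξ = 184 mol/s.
Outlet amounts (n = n₀ + ν ξ):
  A: 769.3 − 1(184) = 585.3
  B: 594.7 − 2(184) = 226.7
  E: 0 + 1(184) = 184
  D: 0 + 1(184) = 184
Total out = 1180 mol/s; y_B = 226.7 / 1180 = 0.1921.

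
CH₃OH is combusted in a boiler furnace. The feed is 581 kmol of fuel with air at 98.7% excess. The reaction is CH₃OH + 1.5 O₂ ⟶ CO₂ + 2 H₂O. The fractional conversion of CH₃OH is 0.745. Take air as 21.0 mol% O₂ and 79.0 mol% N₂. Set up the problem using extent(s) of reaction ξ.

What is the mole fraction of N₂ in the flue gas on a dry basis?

Stoichiometric O₂ = 1.5 × 581 = 871.5 kmol; O₂ fed = 871.5 × 1.987 = 1732 kmol.
N₂ fed = 1732 × 79/21 = 6514 kmol.
Fuel reacted = 0.745 × 581 → ξ = 432.8 kmol.
Outlet (n = n₀ + ν ξ):
  CH₃OH: 581 − 1(432.8) = 148.2
  O₂: 1732 − 1.5(432.8) = 1082
  N₂: 6514 (inert)
  CO₂: 0 + 1(432.8) = 432.8
  H₂O: 0 + 2(432.8) = 865.7
Dry total = 8178 kmol; y_N₂ (dry) = 6514 / 8178 = 0.7966.

0.797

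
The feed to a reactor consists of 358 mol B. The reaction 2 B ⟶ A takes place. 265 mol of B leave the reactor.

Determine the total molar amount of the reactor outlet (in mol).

For B: n = n₀ − 2ξ → 265 = 358 − 2ξ, giving ξ = 46.5 mol.
Outlet amounts (n = n₀ + ν ξ):
  B: 358 − 2(46.5) = 265
  A: 0 + 1(46.5) = 46.5
Total out = 265 + 46.5 = 311.5 mol.

312 mol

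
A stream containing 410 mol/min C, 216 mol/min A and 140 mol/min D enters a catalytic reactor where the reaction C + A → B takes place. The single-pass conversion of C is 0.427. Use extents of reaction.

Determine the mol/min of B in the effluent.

175 mol/min

C reacted = 0.427 × 410 = 175.1 mol/min; ν_C = −1, so ξ = 175.1/1 = 175.1 mol/min.
Outlet amounts (n = n₀ + ν ξ):
  C: 410 − 1(175.1) = 234.9
  A: 216 − 1(175.1) = 40.93
  B: 0 + 1(175.1) = 175.1
  D: 140 (inert)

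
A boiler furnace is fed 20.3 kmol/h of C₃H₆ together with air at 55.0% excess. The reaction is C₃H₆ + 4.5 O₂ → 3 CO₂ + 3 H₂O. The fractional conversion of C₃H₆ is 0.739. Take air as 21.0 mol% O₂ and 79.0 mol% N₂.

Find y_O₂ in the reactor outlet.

Stoichiometric O₂ = 4.5 × 20.3 = 91.35 kmol/h; O₂ fed = 91.35 × 1.550 = 141.6 kmol/h.
N₂ fed = 141.6 × 79/21 = 532.7 kmol/h.
Fuel reacted = 0.739 × 20.3 → ξ = 15 kmol/h.
Outlet (n = n₀ + ν ξ):
  C₃H₆: 20.3 − 1(15) = 5.298
  O₂: 141.6 − 4.5(15) = 74.08
  N₂: 532.7 (inert)
  CO₂: 0 + 3(15) = 45.01
  H₂O: 0 + 3(15) = 45.01
Total out = 702.1 kmol/h; y_O₂ = 74.08 / 702.1 = 0.1055.

0.106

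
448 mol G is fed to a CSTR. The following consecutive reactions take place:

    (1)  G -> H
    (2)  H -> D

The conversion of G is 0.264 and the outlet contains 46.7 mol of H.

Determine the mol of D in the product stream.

Conversion of G: G consumed = 1ξ₁ = 0.264 × 448 → ξ₁ = 118.3 mol.
H balance: n_H = 0 + 1ξ₁ − 1ξ₂ = 46.7 → ξ₂ = (1·118.3 − 46.7)/1 = 71.57 mol.
Outlet amounts (n = n₀ + Σ ν·ξ):
  G: 448 − 1(118.3) = 329.7
  H: 0 + 1(118.3) − 1(71.57) = 46.7
  D: 0 + 1(71.57) = 71.57

71.6 mol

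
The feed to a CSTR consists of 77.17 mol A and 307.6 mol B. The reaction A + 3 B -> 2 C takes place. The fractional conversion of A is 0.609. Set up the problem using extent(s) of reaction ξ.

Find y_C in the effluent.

0.323

A reacted = 0.609 × 77.17 = 47 mol; ν_A = −1, so ξ = 47/1 = 47 mol.
Outlet amounts (n = n₀ + ν ξ):
  A: 77.17 − 1(47) = 30.17
  B: 307.6 − 3(47) = 166.6
  C: 0 + 2(47) = 93.99
Total out = 290.8 mol; y_C = 93.99 / 290.8 = 0.3232.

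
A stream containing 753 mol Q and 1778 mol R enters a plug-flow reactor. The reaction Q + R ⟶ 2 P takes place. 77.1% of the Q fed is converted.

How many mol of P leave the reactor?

Q reacted = 0.771 × 753 = 580.6 mol; ν_Q = −1, so ξ = 580.6/1 = 580.6 mol.
Outlet amounts (n = n₀ + ν ξ):
  Q: 753 − 1(580.6) = 172.4
  R: 1778 − 1(580.6) = 1197
  P: 0 + 2(580.6) = 1161

1160 mol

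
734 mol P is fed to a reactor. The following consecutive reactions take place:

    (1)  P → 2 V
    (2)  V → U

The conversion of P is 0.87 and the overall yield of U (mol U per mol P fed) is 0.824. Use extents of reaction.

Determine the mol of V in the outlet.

Conversion of P: P consumed = 1ξ₁ = 0.87 × 734 → ξ₁ = 638.6 mol.
Yield of U: 1ξ₂ / 734 = 0.824 → ξ₂ = 604.8 mol.
Outlet amounts (n = n₀ + Σ ν·ξ):
  P: 734 − 1(638.6) = 95.42
  V: 0 + 2(638.6) − 1(604.8) = 672.3
  U: 0 + 1(604.8) = 604.8

672 mol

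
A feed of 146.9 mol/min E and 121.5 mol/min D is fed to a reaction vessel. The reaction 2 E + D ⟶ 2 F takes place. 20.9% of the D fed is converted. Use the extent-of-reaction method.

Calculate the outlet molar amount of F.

50.8 mol/min

D reacted = 0.209 × 121.5 = 25.39 mol/min; ν_D = −1, so ξ = 25.39/1 = 25.39 mol/min.
Outlet amounts (n = n₀ + ν ξ):
  E: 146.9 − 2(25.39) = 96.11
  D: 121.5 − 1(25.39) = 96.11
  F: 0 + 2(25.39) = 50.79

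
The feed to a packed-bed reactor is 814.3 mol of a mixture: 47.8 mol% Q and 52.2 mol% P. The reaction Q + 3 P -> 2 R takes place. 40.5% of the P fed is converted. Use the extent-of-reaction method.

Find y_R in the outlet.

P reacted = 0.405 × 425.1 = 172.2 mol; ν_P = −3, so ξ = 172.2/3 = 57.38 mol.
Outlet amounts (n = n₀ + ν ξ):
  Q: 389.2 − 1(57.38) = 331.9
  P: 425.1 − 3(57.38) = 252.9
  R: 0 + 2(57.38) = 114.8
Total out = 699.5 mol; y_R = 114.8 / 699.5 = 0.1641.

0.164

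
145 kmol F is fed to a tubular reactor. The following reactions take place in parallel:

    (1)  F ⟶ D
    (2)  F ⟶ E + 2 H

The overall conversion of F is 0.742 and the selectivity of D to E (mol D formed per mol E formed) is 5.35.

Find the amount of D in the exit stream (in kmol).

Conversion of F: F consumed = 0.742 × 145 = 107.6 kmol = 1ξ₁ + 1ξ₂.
Selectivity: 1ξ₁ / (1ξ₂) = 5.35 → ξ₁ = 5.35 ξ₂.
Substitute: (1·5.35 + 1) ξ₂ = 107.6 → ξ₂ = 16.94 kmol, ξ₁ = 90.65 kmol.
Outlet amounts (n = n₀ + Σ ν·ξ):
  F: 145 − 1(90.65) − 1(16.94) = 37.41
  D: 0 + 1(90.65) = 90.65
  E: 0 + 1(16.94) = 16.94
  H: 0 + 2(16.94) = 33.89

90.6 kmol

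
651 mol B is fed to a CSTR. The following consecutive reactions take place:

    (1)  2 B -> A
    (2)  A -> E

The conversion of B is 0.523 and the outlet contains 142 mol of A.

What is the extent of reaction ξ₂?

Conversion of B: B consumed = 2ξ₁ = 0.523 × 651 → ξ₁ = 170.2 mol.
A balance: n_A = 0 + 1ξ₁ − 1ξ₂ = 142 → ξ₂ = (1·170.2 − 142)/1 = 28.24 mol.
Outlet amounts (n = n₀ + Σ ν·ξ):
  B: 651 − 2(170.2) = 310.5
  A: 0 + 1(170.2) − 1(28.24) = 142
  E: 0 + 1(28.24) = 28.24

ξ₂ = 28.2 mol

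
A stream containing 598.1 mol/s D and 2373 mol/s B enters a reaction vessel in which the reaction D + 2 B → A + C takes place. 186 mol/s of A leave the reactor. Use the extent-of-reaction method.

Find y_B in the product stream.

0.718

For A: n = n₀ + 1ξ → 186 = 0 + 1ξ, giving ξ = 186 mol/s.
Outlet amounts (n = n₀ + ν ξ):
  D: 598.1 − 1(186) = 412.1
  B: 2373 − 2(186) = 2001
  A: 0 + 1(186) = 186
  C: 0 + 1(186) = 186
Total out = 2785 mol/s; y_B = 2001 / 2785 = 0.7185.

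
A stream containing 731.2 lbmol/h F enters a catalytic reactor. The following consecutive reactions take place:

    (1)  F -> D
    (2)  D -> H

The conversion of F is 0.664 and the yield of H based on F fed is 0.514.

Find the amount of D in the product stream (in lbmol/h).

110 lbmol/h

Conversion of F: F consumed = 1ξ₁ = 0.664 × 731.2 → ξ₁ = 485.5 lbmol/h.
Yield of H: 1ξ₂ / 731.2 = 0.514 → ξ₂ = 375.8 lbmol/h.
Outlet amounts (n = n₀ + Σ ν·ξ):
  F: 731.2 − 1(485.5) = 245.7
  D: 0 + 1(485.5) − 1(375.8) = 109.7
  H: 0 + 1(375.8) = 375.8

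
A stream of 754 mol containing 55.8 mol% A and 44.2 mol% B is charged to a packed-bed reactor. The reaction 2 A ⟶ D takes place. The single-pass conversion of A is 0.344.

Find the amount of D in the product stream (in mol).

A reacted = 0.344 × 420.7 = 144.7 mol; ν_A = −2, so ξ = 144.7/2 = 72.37 mol.
Outlet amounts (n = n₀ + ν ξ):
  A: 420.7 − 2(72.37) = 276
  D: 0 + 1(72.37) = 72.37
  B: 333.3 (inert)

72.4 mol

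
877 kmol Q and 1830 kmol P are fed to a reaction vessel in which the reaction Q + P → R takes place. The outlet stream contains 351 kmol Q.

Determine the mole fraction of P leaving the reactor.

0.598

For Q: n = n₀ − 1ξ → 351 = 877 − 1ξ, giving ξ = 526 kmol.
Outlet amounts (n = n₀ + ν ξ):
  Q: 877 − 1(526) = 351
  P: 1830 − 1(526) = 1304
  R: 0 + 1(526) = 526
Total out = 2181 kmol; y_P = 1304 / 2181 = 0.5979.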